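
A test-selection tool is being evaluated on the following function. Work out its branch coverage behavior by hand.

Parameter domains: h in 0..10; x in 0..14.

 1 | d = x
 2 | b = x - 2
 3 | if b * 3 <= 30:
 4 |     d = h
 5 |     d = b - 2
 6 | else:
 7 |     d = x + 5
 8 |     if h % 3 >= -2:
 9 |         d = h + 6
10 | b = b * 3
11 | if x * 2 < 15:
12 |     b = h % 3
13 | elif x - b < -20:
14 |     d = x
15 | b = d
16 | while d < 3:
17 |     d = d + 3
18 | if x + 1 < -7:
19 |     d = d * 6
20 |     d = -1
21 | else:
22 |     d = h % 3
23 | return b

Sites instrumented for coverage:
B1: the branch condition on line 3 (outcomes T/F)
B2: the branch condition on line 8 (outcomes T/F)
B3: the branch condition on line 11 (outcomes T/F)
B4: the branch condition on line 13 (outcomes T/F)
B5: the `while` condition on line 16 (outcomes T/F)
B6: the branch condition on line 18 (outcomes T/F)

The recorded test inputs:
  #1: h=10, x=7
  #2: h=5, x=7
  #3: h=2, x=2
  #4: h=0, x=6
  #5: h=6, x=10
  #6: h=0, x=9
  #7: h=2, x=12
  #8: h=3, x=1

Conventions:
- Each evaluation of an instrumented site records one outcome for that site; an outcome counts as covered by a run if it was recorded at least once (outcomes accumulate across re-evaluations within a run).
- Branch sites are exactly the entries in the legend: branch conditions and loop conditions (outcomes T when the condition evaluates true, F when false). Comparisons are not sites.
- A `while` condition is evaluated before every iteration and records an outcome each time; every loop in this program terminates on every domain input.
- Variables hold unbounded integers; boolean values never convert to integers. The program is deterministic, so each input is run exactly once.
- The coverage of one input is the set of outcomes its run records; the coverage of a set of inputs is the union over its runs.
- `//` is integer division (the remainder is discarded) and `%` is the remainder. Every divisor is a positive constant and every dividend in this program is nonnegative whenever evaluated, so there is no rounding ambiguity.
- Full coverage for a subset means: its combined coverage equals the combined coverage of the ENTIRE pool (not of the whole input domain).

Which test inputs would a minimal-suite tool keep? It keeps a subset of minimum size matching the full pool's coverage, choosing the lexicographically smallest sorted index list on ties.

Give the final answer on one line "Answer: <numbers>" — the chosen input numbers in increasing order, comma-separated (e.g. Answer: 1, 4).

#1 (h=10, x=7) -> B1->T, B3->T, B5->F, B6->F; covered: B1=T, B3=T, B5=F, B6=F
#2 (h=5, x=7) -> B1->T, B3->T, B5->F, B6->F; covered: B1=T, B3=T, B5=F, B6=F
#3 (h=2, x=2) -> B1->T, B3->T, B5->T, B5->T, B5->F, B6->F; covered: B1=T, B3=T, B5=T, B5=F, B6=F
#4 (h=0, x=6) -> B1->T, B3->T, B5->T, B5->F, B6->F; covered: B1=T, B3=T, B5=T, B5=F, B6=F
#5 (h=6, x=10) -> B1->T, B3->F, B4->F, B5->F, B6->F; covered: B1=T, B3=F, B4=F, B5=F, B6=F
#6 (h=0, x=9) -> B1->T, B3->F, B4->F, B5->F, B6->F; covered: B1=T, B3=F, B4=F, B5=F, B6=F
#7 (h=2, x=12) -> B1->T, B3->F, B4->F, B5->F, B6->F; covered: B1=T, B3=F, B4=F, B5=F, B6=F
#8 (h=3, x=1) -> B1->T, B3->T, B5->T, B5->T, B5->F, B6->F; covered: B1=T, B3=T, B5=T, B5=F, B6=F
pool-wide coverage (7 outcomes): B1=T, B3=T, B3=F, B4=F, B5=T, B5=F, B6=F
size 1 is not enough: best union over all size-1 subsets is 5/7
inputs {3, 5} (size 2) cover everything; no size-2 subset with a lexicographically smaller index list covers all 7

Answer: 3, 5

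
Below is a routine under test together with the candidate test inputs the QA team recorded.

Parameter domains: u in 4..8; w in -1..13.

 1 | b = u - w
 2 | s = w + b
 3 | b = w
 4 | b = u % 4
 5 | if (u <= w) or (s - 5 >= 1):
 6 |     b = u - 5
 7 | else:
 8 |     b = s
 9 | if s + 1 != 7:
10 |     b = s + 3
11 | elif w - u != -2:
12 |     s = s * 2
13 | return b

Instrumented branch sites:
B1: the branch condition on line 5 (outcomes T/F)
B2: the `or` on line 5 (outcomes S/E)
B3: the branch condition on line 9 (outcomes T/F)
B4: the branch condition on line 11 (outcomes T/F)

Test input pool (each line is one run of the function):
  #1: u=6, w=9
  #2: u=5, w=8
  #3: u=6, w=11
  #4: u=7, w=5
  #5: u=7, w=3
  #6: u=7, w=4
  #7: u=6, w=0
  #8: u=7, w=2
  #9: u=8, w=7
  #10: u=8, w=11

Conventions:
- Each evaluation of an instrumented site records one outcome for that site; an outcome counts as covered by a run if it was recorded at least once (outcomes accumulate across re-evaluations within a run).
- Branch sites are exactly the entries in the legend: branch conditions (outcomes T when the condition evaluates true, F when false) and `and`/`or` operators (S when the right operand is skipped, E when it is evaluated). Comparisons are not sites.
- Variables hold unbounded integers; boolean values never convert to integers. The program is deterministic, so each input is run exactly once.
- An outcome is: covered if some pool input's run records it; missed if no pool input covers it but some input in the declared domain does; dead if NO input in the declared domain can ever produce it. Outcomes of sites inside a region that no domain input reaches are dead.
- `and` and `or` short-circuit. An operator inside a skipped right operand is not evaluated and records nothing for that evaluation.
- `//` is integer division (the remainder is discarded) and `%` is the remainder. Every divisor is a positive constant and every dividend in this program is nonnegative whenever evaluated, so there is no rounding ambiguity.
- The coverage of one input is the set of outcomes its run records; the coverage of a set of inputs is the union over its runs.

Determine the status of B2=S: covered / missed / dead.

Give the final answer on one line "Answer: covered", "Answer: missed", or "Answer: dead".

B2=S is recorded by pool input(s) 1, 2, 3, 10 -> covered

Answer: covered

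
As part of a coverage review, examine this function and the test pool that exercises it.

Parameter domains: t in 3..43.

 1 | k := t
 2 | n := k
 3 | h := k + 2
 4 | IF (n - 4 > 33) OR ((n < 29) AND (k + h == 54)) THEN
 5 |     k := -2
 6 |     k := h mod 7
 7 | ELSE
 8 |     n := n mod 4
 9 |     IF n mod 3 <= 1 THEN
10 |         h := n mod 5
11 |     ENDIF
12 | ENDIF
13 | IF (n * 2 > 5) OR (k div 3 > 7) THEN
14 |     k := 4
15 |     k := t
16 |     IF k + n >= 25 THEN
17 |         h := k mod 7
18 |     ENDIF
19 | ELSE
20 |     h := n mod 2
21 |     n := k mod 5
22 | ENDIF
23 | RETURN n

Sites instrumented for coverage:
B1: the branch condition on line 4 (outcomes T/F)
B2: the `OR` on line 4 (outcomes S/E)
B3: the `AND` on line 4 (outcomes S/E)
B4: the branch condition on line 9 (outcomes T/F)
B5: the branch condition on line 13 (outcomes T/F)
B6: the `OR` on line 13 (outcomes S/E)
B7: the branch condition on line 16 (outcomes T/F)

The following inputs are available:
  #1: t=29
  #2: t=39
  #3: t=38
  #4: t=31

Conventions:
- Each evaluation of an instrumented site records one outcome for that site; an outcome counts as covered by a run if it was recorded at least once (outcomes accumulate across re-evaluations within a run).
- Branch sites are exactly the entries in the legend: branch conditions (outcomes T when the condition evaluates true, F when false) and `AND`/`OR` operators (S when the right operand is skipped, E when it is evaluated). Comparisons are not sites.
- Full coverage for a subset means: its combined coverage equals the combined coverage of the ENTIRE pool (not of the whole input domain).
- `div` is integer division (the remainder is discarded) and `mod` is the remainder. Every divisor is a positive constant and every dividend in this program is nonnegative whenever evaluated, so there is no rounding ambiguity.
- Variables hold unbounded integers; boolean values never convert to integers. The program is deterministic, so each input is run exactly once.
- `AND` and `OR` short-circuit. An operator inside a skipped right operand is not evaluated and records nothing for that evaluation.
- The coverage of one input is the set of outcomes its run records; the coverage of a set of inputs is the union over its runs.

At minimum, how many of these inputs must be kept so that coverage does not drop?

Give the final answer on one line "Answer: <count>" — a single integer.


input #1 (t=29): covers B1=F, B2=E, B3=S, B4=T, B5=T, B6=E, B7=T
input #2 (t=39): covers B1=T, B2=S, B5=T, B6=S, B7=T
input #3 (t=38): covers B1=T, B2=S, B5=T, B6=S, B7=T
input #4 (t=31): covers B1=F, B2=E, B3=S, B4=T, B5=T, B6=S, B7=T
together the pool reaches 10 outcomes: B1=T, B1=F, B2=S, B2=E, B3=S, B4=T, B5=T, B6=S, B6=E, B7=T
size 1 is not enough: best union over all size-1 subsets is 7/10
inputs {1, 2} (size 2) cover everything; no size-2 subset with a lexicographically smaller index list covers all 10
Answer: 2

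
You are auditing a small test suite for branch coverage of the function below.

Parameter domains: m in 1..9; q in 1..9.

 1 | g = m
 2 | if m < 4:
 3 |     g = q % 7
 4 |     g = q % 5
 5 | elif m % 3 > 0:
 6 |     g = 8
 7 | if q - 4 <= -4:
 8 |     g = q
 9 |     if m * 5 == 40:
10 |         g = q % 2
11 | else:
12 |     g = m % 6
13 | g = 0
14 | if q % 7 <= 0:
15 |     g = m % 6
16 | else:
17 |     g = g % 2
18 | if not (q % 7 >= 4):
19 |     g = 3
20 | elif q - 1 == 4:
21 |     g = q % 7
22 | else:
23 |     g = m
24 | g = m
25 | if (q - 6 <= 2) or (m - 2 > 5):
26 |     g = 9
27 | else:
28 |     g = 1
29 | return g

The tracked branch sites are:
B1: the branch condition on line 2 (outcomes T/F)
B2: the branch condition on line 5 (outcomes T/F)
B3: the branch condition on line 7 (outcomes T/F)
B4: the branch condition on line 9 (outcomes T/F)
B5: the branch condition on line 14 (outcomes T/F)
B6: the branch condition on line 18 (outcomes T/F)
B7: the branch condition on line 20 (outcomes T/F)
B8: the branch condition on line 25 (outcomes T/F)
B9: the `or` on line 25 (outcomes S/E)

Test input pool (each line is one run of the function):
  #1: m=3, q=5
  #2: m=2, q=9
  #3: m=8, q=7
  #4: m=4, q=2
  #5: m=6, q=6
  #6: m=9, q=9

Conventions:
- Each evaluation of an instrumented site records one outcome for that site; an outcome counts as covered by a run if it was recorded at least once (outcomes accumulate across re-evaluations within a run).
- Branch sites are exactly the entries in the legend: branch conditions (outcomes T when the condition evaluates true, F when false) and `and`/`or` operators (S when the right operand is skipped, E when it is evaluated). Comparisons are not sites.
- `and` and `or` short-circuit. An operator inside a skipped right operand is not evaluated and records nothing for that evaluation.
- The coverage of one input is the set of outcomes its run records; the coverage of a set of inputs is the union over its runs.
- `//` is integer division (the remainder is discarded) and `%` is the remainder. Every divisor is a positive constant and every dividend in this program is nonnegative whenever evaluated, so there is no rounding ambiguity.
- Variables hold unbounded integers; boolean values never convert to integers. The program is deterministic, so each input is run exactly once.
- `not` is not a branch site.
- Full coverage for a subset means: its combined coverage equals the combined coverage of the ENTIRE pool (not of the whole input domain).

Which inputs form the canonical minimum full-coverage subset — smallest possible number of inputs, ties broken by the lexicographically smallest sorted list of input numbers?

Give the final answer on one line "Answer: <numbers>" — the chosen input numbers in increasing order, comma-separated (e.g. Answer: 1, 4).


input #1, m=3, q=5: outcomes B1=T, B3=F, B5=F, B6=F, B7=T, B8=T, B9=S
input #2, m=2, q=9: outcomes B1=T, B3=F, B5=F, B6=T, B8=F, B9=E
input #3, m=8, q=7: outcomes B1=F, B2=T, B3=F, B5=T, B6=T, B8=T, B9=S
input #4, m=4, q=2: outcomes B1=F, B2=T, B3=F, B5=F, B6=T, B8=T, B9=S
input #5, m=6, q=6: outcomes B1=F, B2=F, B3=F, B5=F, B6=F, B7=F, B8=T, B9=S
input #6, m=9, q=9: outcomes B1=F, B2=F, B3=F, B5=F, B6=T, B8=T, B9=E
the full pool covers 15 outcomes: B1=T, B1=F, B2=T, B2=F, B3=F, B5=T, B5=F, B6=T, B6=F, B7=T, B7=F, B8=T, B8=F, B9=S, B9=E
checked all size-1 subsets: none covers 15 outcomes (max 8/15)
checked all size-2 subsets: none covers 15 outcomes (max 12/15)
checked all size-3 subsets: none covers 15 outcomes (max 14/15)
inputs {1, 2, 3, 5} (size 4) cover everything; no size-4 subset with a lexicographically smaller index list covers all 15
Answer: 1, 2, 3, 5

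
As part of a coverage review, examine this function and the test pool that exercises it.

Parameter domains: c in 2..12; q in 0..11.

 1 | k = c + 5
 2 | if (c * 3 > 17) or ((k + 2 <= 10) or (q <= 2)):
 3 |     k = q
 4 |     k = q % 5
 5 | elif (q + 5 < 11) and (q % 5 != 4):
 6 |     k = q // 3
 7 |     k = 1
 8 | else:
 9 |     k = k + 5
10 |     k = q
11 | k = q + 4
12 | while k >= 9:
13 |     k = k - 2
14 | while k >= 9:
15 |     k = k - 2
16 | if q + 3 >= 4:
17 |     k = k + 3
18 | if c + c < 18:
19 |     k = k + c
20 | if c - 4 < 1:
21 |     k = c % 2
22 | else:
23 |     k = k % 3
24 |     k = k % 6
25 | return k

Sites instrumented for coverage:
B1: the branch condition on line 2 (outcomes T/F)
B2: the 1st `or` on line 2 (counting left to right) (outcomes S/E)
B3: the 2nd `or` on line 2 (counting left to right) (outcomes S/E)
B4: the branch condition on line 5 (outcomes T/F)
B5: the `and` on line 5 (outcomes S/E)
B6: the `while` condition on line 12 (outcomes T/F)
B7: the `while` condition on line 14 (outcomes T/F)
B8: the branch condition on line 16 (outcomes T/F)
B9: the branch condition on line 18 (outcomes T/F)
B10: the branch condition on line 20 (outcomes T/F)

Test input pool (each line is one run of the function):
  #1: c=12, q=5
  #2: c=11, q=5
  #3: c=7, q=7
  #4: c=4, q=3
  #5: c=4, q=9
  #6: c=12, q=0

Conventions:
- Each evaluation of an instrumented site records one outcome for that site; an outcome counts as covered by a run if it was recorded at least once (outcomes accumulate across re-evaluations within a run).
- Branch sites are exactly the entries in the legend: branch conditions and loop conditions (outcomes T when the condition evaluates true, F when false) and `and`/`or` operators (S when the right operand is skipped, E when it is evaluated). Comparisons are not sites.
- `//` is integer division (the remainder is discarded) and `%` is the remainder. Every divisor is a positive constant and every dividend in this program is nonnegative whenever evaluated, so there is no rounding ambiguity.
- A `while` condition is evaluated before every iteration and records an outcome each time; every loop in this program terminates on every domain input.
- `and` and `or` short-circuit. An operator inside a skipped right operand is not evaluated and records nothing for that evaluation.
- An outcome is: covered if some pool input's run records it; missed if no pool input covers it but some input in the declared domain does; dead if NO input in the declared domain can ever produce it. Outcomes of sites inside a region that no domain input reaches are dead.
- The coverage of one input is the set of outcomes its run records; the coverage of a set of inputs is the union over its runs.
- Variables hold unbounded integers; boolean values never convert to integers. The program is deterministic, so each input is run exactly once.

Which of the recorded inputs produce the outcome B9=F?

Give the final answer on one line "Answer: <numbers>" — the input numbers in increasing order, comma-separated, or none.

input #1 (c=12, q=5): records B9=F
input #2 (c=11, q=5): records B9=F
input #3 (c=7, q=7): does not record B9=F
input #4 (c=4, q=3): does not record B9=F
input #5 (c=4, q=9): does not record B9=F
input #6 (c=12, q=0): records B9=F

Answer: 1, 2, 6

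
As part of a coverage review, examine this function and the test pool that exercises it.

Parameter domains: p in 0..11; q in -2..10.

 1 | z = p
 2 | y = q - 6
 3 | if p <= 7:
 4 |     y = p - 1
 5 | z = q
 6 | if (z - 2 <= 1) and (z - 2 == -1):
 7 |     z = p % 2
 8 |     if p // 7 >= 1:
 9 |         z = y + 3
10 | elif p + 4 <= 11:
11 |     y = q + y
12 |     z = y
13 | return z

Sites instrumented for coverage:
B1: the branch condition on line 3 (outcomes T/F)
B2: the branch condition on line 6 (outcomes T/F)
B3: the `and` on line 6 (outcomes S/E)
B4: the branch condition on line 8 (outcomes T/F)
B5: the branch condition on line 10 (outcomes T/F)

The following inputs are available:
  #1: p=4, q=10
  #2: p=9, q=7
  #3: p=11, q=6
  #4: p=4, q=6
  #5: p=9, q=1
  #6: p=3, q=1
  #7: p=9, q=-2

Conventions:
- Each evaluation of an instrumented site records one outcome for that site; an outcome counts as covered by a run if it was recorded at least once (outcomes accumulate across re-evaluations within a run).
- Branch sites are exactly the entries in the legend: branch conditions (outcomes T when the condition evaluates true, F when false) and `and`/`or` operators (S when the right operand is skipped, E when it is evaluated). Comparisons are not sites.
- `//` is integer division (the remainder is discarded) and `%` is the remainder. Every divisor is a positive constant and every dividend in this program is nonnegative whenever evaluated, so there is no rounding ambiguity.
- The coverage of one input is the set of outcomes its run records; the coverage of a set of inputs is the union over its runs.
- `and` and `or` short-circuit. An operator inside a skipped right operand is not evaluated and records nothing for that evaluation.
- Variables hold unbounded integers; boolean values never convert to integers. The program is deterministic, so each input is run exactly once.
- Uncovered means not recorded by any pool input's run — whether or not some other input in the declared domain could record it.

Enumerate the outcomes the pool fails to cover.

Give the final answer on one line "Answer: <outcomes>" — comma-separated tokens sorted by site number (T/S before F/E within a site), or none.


test 1 (p=4, q=10) hits B1=T, B2=F, B3=S, B5=T
test 2 (p=9, q=7) hits B1=F, B2=F, B3=S, B5=F
test 3 (p=11, q=6) hits B1=F, B2=F, B3=S, B5=F
test 4 (p=4, q=6) hits B1=T, B2=F, B3=S, B5=T
test 5 (p=9, q=1) hits B1=F, B2=T, B3=E, B4=T
test 6 (p=3, q=1) hits B1=T, B2=T, B3=E, B4=F
test 7 (p=9, q=-2) hits B1=F, B2=F, B3=E, B5=F
union over the pool: B1=T, B1=F, B2=T, B2=F, B3=S, B3=E, B4=T, B4=F, B5=T, B5=F
uncovered (0 of 10): none
Answer: none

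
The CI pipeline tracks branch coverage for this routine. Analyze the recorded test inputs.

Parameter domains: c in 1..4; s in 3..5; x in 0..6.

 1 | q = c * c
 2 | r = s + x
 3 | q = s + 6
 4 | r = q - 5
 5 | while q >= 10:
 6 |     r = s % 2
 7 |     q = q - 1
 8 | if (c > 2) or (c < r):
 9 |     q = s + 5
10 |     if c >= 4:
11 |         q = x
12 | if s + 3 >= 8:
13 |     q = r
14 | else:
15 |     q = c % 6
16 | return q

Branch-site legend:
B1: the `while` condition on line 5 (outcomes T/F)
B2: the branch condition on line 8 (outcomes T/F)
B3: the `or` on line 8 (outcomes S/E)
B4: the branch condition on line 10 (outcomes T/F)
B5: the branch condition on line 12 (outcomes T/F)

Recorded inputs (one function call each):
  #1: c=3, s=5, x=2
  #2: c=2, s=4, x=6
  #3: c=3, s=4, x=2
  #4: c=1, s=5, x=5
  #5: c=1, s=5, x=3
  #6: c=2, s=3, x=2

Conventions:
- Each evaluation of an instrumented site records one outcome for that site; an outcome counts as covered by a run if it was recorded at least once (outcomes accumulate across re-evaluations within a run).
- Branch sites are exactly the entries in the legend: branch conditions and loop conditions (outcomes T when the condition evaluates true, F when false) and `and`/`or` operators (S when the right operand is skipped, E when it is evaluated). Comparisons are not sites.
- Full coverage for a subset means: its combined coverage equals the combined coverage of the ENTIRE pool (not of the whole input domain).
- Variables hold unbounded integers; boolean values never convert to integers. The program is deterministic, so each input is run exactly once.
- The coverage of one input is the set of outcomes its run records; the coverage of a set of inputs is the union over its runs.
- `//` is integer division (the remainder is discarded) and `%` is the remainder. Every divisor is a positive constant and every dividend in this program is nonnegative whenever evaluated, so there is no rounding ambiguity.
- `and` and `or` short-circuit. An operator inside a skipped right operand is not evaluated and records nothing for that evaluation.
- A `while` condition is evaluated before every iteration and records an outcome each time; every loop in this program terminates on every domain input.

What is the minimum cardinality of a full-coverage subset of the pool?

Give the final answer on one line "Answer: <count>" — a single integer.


run #1 (c=3, s=5, x=2) runs B1->T, B1->T, B1->F, B3->S, B2->T, B4->F, B5->T; records B1=T, B1=F, B2=T, B3=S, B4=F, B5=T
run #2 (c=2, s=4, x=6) runs B1->T, B1->F, B3->E, B2->F, B5->F; records B1=T, B1=F, B2=F, B3=E, B5=F
run #3 (c=3, s=4, x=2) runs B1->T, B1->F, B3->S, B2->T, B4->F, B5->F; records B1=T, B1=F, B2=T, B3=S, B4=F, B5=F
run #4 (c=1, s=5, x=5) runs B1->T, B1->T, B1->F, B3->E, B2->F, B5->T; records B1=T, B1=F, B2=F, B3=E, B5=T
run #5 (c=1, s=5, x=3) runs B1->T, B1->T, B1->F, B3->E, B2->F, B5->T; records B1=T, B1=F, B2=F, B3=E, B5=T
run #6 (c=2, s=3, x=2) runs B1->F, B3->E, B2->T, B4->F, B5->F; records B1=F, B2=T, B3=E, B4=F, B5=F
pool-wide coverage (9 outcomes): B1=T, B1=F, B2=T, B2=F, B3=S, B3=E, B4=F, B5=T, B5=F
no size-1 subset reaches all 9 outcomes (best union: 6/9)
at size 2, {1, 2} reaches all 9 outcomes; every lexicographically earlier size-2 subset fails
Answer: 2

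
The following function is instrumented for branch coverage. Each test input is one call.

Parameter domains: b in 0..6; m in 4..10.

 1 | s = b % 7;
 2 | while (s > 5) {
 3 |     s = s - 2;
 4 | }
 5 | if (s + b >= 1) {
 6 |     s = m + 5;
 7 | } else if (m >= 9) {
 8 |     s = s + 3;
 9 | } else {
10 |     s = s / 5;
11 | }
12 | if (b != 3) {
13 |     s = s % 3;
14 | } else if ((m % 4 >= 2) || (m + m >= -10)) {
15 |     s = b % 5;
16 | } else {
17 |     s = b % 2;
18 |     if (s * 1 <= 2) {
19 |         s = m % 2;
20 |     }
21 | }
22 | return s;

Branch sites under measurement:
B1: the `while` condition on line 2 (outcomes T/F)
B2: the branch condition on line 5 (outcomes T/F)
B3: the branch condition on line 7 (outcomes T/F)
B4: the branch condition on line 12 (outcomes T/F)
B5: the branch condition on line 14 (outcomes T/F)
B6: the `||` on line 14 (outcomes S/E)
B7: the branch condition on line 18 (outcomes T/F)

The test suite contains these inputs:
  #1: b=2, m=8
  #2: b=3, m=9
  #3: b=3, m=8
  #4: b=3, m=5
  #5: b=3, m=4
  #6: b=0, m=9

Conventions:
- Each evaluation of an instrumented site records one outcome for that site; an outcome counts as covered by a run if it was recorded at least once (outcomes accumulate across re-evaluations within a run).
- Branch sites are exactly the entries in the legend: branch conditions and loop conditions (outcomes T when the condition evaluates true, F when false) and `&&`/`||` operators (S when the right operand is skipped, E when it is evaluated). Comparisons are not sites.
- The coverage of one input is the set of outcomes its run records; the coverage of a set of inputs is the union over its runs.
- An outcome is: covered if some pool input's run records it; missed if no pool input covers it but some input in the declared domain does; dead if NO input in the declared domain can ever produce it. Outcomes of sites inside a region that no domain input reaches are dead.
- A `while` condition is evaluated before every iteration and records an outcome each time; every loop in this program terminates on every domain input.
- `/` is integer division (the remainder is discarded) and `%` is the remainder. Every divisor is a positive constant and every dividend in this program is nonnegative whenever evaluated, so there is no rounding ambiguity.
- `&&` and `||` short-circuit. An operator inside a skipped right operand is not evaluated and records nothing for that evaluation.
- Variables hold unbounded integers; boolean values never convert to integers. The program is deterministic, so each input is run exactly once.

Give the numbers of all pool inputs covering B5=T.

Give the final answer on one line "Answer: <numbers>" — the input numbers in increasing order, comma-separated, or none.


input #1 (b=2, m=8): misses B5=T
input #2 (b=3, m=9): covers B5=T
input #3 (b=3, m=8): covers B5=T
input #4 (b=3, m=5): covers B5=T
input #5 (b=3, m=4): covers B5=T
input #6 (b=0, m=9): misses B5=T
Answer: 2, 3, 4, 5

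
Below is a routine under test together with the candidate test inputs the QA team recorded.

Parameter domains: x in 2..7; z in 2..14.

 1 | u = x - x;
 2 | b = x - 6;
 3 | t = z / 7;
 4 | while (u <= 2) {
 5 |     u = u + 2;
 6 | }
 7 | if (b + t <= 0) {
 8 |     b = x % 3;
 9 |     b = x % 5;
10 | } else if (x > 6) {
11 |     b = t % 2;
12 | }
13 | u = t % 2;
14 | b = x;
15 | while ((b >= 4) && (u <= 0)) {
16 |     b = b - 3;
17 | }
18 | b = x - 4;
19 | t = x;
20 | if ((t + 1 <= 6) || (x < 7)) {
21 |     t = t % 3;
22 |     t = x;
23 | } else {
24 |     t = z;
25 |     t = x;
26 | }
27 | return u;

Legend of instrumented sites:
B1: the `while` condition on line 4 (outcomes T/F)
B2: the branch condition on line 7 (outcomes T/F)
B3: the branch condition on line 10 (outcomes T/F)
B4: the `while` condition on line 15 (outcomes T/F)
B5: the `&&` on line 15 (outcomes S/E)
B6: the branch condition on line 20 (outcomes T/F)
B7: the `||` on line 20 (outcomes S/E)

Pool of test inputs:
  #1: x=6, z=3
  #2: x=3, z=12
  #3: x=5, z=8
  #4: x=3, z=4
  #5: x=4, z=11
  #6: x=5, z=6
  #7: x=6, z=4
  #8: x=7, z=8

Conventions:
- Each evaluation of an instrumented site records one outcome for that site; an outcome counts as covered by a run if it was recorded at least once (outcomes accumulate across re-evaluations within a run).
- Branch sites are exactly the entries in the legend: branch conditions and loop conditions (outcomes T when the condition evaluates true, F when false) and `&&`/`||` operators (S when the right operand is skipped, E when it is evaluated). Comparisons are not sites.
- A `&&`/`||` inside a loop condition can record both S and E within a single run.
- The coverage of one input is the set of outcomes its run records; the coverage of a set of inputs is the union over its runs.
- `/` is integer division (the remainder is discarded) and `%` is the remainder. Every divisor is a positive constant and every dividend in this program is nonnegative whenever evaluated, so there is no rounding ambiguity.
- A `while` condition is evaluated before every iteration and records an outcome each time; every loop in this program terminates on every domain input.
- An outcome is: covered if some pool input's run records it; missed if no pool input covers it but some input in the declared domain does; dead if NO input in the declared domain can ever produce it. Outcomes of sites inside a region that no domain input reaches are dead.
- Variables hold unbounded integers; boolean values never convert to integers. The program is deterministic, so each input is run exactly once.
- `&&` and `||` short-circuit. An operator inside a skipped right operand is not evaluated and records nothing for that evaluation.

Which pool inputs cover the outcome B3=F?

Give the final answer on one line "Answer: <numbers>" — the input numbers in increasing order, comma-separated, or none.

input #1 (x=6, z=3): never hits B3=F
input #2 (x=3, z=12): never hits B3=F
input #3 (x=5, z=8): never hits B3=F
input #4 (x=3, z=4): never hits B3=F
input #5 (x=4, z=11): never hits B3=F
input #6 (x=5, z=6): never hits B3=F
input #7 (x=6, z=4): never hits B3=F
input #8 (x=7, z=8): never hits B3=F

Answer: none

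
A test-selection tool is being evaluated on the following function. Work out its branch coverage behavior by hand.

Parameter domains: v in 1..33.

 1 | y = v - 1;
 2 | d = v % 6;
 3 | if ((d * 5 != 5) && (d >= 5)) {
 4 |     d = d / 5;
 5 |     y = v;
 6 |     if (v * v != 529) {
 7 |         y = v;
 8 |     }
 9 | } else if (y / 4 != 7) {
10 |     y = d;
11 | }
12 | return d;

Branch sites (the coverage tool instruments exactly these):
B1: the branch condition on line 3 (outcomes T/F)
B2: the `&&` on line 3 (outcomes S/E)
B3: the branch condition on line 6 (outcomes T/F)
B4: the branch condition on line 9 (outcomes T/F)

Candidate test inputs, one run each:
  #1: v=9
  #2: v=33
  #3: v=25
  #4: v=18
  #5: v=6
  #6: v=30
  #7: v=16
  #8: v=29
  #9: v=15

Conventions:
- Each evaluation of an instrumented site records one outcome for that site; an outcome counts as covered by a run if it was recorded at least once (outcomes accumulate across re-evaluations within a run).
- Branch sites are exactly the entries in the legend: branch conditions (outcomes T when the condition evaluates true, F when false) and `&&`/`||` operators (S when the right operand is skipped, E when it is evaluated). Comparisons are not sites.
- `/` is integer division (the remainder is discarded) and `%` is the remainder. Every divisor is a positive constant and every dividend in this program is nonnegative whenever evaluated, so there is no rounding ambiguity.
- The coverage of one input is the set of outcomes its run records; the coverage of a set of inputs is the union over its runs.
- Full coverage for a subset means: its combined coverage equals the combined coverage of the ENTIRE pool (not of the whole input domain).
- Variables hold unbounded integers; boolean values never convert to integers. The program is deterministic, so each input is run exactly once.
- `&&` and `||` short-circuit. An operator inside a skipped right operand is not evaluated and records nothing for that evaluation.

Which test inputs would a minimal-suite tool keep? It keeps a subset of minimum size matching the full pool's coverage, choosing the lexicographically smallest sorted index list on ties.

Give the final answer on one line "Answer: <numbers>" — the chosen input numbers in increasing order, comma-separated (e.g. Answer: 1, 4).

#1 (v=9) -> B2->E, B1->F, B4->T; covered: B1=F, B2=E, B4=T
#2 (v=33) -> B2->E, B1->F, B4->T; covered: B1=F, B2=E, B4=T
#3 (v=25) -> B2->S, B1->F, B4->T; covered: B1=F, B2=S, B4=T
#4 (v=18) -> B2->E, B1->F, B4->T; covered: B1=F, B2=E, B4=T
#5 (v=6) -> B2->E, B1->F, B4->T; covered: B1=F, B2=E, B4=T
#6 (v=30) -> B2->E, B1->F, B4->F; covered: B1=F, B2=E, B4=F
#7 (v=16) -> B2->E, B1->F, B4->T; covered: B1=F, B2=E, B4=T
#8 (v=29) -> B2->E, B1->T, B3->T; covered: B1=T, B2=E, B3=T
#9 (v=15) -> B2->E, B1->F, B4->T; covered: B1=F, B2=E, B4=T
union over all inputs: B1=T, B1=F, B2=S, B2=E, B3=T, B4=T, B4=F (7 outcomes)
no size-1 subset reaches all 7 outcomes (best union: 3/7)
no size-2 subset reaches all 7 outcomes (best union: 6/7)
inputs {3, 6, 8} (size 3) cover everything; no size-3 subset with a lexicographically smaller index list covers all 7

Answer: 3, 6, 8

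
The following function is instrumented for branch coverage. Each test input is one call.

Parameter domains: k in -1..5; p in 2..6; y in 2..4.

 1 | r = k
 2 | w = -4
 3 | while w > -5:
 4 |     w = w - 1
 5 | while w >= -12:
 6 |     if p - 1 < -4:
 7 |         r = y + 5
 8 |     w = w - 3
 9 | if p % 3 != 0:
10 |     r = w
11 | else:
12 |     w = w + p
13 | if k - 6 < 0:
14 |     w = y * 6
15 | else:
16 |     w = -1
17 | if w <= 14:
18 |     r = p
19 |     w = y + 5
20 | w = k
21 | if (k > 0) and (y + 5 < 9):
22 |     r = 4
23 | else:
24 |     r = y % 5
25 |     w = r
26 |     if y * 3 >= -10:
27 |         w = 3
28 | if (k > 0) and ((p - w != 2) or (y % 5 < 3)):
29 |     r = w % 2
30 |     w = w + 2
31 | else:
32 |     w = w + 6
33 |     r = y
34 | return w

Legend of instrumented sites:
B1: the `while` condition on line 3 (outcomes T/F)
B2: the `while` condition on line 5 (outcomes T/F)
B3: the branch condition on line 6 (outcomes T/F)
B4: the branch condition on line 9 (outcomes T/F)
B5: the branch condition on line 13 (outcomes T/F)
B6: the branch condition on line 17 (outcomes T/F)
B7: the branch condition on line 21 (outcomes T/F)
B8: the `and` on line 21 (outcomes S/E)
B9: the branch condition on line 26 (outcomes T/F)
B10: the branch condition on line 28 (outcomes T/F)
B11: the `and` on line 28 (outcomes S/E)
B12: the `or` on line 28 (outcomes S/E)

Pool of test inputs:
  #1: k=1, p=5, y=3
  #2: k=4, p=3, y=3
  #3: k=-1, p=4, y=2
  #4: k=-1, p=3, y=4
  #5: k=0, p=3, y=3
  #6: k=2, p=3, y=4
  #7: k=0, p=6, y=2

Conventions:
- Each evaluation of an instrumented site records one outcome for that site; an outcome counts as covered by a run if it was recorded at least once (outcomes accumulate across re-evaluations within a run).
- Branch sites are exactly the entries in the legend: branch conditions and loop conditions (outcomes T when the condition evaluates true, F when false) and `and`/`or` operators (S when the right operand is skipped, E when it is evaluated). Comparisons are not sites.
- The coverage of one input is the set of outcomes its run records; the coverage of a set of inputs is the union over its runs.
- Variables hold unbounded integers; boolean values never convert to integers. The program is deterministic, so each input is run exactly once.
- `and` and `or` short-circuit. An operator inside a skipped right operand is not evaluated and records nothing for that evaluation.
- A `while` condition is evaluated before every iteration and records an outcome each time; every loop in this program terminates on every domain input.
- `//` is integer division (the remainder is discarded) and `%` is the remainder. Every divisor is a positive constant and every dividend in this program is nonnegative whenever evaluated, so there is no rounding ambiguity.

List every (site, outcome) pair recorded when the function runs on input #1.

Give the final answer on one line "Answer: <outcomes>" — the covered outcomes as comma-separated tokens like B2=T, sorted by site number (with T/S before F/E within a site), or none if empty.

Event log for input #1 (k=1, p=5, y=3):
  B1->T, B1->F, B2->T, B3->F, B2->T, B3->F, B2->T, B3->F, B2->F, B4->T
  B5->T, B6->F, B8->E, B7->T, B11->E, B12->S, B10->T
as a set, this run covers: B1=T, B1=F, B2=T, B2=F, B3=F, B4=T, B5=T, B6=F, B7=T, B8=E, B10=T, B11=E, B12=S

Answer: B1=T, B1=F, B2=T, B2=F, B3=F, B4=T, B5=T, B6=F, B7=T, B8=E, B10=T, B11=E, B12=S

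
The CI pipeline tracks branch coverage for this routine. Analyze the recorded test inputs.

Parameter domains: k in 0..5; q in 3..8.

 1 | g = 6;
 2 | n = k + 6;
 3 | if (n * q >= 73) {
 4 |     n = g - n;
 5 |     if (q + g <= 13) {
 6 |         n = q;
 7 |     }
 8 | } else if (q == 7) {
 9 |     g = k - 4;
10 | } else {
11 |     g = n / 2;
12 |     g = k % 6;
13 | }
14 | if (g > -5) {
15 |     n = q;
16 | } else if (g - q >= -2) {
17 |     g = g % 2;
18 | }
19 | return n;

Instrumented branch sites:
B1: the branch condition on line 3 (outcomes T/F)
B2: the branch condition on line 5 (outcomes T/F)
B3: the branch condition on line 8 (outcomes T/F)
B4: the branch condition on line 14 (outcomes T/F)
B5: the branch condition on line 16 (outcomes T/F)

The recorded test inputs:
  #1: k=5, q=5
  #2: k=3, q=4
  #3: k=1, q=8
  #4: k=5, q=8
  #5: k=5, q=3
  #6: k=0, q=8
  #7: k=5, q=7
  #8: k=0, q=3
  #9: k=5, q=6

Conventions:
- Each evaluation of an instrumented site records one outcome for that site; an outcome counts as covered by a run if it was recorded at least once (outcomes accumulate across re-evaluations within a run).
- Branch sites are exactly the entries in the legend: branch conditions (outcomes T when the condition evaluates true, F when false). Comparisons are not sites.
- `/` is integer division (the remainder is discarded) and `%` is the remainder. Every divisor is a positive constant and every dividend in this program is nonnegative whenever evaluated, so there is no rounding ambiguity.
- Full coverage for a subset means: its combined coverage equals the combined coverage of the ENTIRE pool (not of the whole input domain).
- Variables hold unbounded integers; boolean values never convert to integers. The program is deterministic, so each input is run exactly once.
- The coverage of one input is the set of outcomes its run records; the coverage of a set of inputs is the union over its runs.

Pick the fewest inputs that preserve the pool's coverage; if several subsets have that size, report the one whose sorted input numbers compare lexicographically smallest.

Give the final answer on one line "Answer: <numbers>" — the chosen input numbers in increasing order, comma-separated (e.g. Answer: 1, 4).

run #1 (k=5, q=5) runs B1->F, B3->F, B4->T; records B1=F, B3=F, B4=T
run #2 (k=3, q=4) runs B1->F, B3->F, B4->T; records B1=F, B3=F, B4=T
run #3 (k=1, q=8) runs B1->F, B3->F, B4->T; records B1=F, B3=F, B4=T
run #4 (k=5, q=8) runs B1->T, B2->F, B4->T; records B1=T, B2=F, B4=T
run #5 (k=5, q=3) runs B1->F, B3->F, B4->T; records B1=F, B3=F, B4=T
run #6 (k=0, q=8) runs B1->F, B3->F, B4->T; records B1=F, B3=F, B4=T
run #7 (k=5, q=7) runs B1->T, B2->T, B4->T; records B1=T, B2=T, B4=T
run #8 (k=0, q=3) runs B1->F, B3->F, B4->T; records B1=F, B3=F, B4=T
run #9 (k=5, q=6) runs B1->F, B3->F, B4->T; records B1=F, B3=F, B4=T
together the pool reaches 6 outcomes: B1=T, B1=F, B2=T, B2=F, B3=F, B4=T
checked all size-1 subsets: none covers 6 outcomes (max 3/6)
checked all size-2 subsets: none covers 6 outcomes (max 5/6)
the canonical winner is {1, 4, 7}: size 3, full 6-outcome coverage, earliest index list among size-3 covers

Answer: 1, 4, 7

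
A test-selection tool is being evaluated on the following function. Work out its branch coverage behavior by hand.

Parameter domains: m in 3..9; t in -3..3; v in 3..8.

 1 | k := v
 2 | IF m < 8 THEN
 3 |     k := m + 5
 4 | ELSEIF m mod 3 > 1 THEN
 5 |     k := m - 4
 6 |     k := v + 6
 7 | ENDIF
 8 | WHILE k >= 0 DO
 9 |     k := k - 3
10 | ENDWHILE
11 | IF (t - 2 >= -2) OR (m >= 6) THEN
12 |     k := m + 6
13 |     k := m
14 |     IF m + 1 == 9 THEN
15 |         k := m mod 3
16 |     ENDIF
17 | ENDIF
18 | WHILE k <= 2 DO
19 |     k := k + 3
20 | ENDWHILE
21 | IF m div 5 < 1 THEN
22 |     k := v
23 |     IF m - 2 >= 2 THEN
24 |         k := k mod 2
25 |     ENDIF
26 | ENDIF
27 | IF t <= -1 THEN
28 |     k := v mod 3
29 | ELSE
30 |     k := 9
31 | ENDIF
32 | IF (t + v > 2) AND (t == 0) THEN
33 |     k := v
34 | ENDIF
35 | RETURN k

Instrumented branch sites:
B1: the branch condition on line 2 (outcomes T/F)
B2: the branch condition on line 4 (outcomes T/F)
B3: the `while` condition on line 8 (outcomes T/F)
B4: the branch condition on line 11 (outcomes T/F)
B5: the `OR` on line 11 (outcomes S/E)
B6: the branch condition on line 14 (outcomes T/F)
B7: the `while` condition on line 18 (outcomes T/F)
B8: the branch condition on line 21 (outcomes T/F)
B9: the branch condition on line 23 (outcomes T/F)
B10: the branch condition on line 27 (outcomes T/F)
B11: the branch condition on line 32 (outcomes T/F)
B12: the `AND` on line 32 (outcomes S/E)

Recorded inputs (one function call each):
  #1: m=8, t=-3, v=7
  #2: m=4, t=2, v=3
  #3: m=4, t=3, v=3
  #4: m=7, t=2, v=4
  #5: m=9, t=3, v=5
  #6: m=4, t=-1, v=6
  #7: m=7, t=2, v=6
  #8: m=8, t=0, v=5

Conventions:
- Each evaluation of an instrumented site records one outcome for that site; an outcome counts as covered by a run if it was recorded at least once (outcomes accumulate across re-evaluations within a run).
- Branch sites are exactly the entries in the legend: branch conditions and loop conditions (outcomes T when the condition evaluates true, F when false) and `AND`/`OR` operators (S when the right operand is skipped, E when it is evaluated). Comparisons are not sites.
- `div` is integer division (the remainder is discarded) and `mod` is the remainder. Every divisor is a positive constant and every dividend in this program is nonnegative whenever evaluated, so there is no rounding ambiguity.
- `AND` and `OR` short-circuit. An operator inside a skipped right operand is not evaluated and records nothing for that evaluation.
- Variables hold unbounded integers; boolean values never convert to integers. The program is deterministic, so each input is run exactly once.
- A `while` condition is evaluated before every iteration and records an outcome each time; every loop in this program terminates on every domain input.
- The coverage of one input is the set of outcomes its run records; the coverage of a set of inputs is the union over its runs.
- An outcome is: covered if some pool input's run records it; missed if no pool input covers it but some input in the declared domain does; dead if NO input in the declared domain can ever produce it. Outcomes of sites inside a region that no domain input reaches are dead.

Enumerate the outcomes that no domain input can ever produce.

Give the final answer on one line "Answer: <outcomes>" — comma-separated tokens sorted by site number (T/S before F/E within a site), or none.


checking every outcome against all 294 domain inputs:
  reachable outcomes have witnesses, e.g. B1=T (e.g. m=3, t=-3, v=3), B1=F (e.g. m=8, t=-3, v=3), B2=T (e.g. m=8, t=-3, v=3), B2=F (e.g. m=9, t=-3, v=3)
Answer: none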